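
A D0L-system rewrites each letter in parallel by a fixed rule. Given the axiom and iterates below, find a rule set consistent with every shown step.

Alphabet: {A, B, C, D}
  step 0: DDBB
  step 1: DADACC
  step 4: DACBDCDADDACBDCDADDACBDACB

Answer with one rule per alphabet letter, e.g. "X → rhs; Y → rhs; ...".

  step 0 ⇒ step 1: DDBB ⇒ DA·DA·C·C
    B ↦ C
    D ↦ DA
    A ↦ CB  (constrained at step 1)
    C ↦ D  (constrained at step 1)

A->CB, B->C, C->D, D->DA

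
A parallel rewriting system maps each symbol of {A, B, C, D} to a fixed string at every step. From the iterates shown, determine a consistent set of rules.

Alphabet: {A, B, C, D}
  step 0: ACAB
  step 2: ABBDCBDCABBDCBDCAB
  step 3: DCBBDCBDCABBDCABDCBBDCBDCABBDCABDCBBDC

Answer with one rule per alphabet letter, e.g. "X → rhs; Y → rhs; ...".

  step 2 ⇒ step 3: ABBDCBDCABBDCBDCAB ⇒ DCB·BDC·BDC·A·B·BDC·A·B·DCB·BDC·BDC·A·B·BDC·A·B·DCB·BDC
    A ↦ DCB
    B ↦ BDC
    C ↦ B
    D ↦ A

A->DCB, B->BDC, C->B, D->A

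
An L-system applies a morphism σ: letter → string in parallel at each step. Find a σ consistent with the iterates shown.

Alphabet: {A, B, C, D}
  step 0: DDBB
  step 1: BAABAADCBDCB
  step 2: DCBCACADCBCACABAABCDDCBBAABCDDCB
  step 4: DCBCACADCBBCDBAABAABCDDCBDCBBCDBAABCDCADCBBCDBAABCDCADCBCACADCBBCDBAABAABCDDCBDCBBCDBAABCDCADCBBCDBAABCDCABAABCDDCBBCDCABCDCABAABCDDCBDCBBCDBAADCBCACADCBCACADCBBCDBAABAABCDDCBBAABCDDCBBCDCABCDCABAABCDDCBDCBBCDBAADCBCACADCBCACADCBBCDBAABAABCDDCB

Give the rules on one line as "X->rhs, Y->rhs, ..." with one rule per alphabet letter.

  step 1 ⇒ step 2: BAABAADCBDCB ⇒ DCB·CA·CA·DCB·CA·CA·BAA·BCD·DCB·BAA·BCD·DCB
    A ↦ CA
    B ↦ DCB
    C ↦ BCD
    D ↦ BAA

A->CA, B->DCB, C->BCD, D->BAA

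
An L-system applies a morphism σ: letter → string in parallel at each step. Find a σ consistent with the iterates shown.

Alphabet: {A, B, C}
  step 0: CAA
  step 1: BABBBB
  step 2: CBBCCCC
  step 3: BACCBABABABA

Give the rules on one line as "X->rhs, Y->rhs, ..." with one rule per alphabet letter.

A->BB, B->C, C->BA

  step 2 ⇒ step 3: CBBCCCC ⇒ BA·C·C·BA·BA·BA·BA
    B ↦ C
    C ↦ BA
  step 0 ⇒ step 1: CAA ⇒ BA·BB·BB
    A ↦ BB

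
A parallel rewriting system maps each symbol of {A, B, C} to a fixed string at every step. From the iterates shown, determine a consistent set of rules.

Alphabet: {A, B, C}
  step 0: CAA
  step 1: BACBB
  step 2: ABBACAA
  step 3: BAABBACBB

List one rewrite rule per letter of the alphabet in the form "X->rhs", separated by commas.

A->B, B->A, C->BAC

  step 2 ⇒ step 3: ABBACAA ⇒ B·A·A·B·BAC·B·B
    A ↦ B
    B ↦ A
    C ↦ BAC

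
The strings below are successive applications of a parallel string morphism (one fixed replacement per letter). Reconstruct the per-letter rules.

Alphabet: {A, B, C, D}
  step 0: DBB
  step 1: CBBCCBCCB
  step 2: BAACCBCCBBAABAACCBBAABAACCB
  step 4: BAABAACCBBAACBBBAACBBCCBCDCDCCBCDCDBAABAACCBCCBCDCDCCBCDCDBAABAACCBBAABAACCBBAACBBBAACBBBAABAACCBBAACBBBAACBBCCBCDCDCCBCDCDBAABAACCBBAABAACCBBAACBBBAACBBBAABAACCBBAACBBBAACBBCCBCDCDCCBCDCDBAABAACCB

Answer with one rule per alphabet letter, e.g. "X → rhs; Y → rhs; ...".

A->CD, B->CCB, C->BAA, D->CBB

  step 1 ⇒ step 2: CBBCCBCCB ⇒ BAA·CCB·CCB·BAA·BAA·CCB·BAA·BAA·CCB
    B ↦ CCB
    C ↦ BAA
    A ↦ CD  (constrained at step 2)
  step 0 ⇒ step 1: DBB ⇒ CBB·CCB·CCB
    D ↦ CBB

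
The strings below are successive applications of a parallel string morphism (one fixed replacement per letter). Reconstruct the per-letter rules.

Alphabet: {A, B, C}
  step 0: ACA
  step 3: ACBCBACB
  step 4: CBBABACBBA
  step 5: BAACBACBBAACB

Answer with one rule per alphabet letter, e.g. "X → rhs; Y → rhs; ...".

A->CB, B->A, C->B

  step 4 ⇒ step 5: CBBABACBBA ⇒ B·A·A·CB·A·CB·B·A·A·CB
    A ↦ CB
    B ↦ A
    C ↦ B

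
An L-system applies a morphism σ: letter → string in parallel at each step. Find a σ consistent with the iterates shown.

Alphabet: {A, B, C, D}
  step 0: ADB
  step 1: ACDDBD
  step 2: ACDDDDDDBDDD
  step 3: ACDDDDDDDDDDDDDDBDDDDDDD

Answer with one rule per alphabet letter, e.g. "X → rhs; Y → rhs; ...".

  step 2 ⇒ step 3: ACDDDDDDBDDD ⇒ AC·DD·DD·DD·DD·DD·DD·DD·BD·DD·DD·DD
    A ↦ AC
    B ↦ BD
    C ↦ DD
    D ↦ DD

A->AC, B->BD, C->DD, D->DD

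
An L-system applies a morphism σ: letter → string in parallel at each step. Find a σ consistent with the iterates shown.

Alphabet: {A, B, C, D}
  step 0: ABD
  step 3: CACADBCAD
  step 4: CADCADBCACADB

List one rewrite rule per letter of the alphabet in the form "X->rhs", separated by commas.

  step 3 ⇒ step 4: CACADBCAD ⇒ CA·D·CA·D·B·CA·CA·D·B
    A ↦ D
    B ↦ CA
    C ↦ CA
    D ↦ B

A->D, B->CA, C->CA, D->B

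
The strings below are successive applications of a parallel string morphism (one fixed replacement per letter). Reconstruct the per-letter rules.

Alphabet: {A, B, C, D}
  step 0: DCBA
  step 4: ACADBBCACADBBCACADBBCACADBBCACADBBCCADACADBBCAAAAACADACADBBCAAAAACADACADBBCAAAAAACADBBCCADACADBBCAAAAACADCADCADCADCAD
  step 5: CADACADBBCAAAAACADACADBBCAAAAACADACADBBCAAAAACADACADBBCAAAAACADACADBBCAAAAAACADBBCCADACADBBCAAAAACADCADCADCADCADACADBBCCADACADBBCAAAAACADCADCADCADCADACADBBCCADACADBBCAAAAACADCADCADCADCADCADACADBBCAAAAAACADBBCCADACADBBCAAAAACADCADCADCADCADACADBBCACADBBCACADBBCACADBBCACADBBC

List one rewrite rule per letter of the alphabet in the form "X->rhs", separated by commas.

  step 4 ⇒ step 5: ACADBBCACADBBCACADBBCACADBBCACADBBCCADACADBBCAAAAACADACADBBCAAAAACADACADBBCAAAAAACADBBCCADACADBBCAAAAACADCADCADCADCAD ⇒ CAD·A·CAD·BBC·AA·AA·A·CAD·A·CAD·BBC·AA·AA·A·CAD·A·CAD·BBC·AA·AA·A·CAD·A·CAD·BBC·AA·AA·A·CAD·A·CAD·BBC·AA·AA·A·A·CAD·BBC·CAD·A·CAD·BBC·AA·AA·A·CAD·CAD·CAD·CAD·CAD·A·CAD·BBC·CAD·A·CAD·BBC·AA·AA·A·CAD·CAD·CAD·CAD·CAD·A·CAD·BBC·CAD·A·CAD·BBC·AA·AA·A·CAD·CAD·CAD·CAD·CAD·CAD·A·CAD·BBC·AA·AA·A·A·CAD·BBC·CAD·A·CAD·BBC·AA·AA·A·CAD·CAD·CAD·CAD·CAD·A·CAD·BBC·A·CAD·BBC·A·CAD·BBC·A·CAD·BBC·A·CAD·BBC
    A ↦ CAD
    B ↦ AA
    C ↦ A
    D ↦ BBC

A->CAD, B->AA, C->A, D->BBC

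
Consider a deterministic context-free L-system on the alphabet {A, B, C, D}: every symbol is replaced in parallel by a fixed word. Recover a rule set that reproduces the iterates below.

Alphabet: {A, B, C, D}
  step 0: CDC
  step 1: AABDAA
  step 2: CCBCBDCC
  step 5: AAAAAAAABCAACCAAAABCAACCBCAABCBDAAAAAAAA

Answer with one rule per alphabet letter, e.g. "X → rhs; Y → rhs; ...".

  step 1 ⇒ step 2: AABDAA ⇒ C·C·BC·BD·C·C
    A ↦ C
    B ↦ BC
    D ↦ BD
  step 0 ⇒ step 1: CDC ⇒ AA·BD·AA
    C ↦ AA

A->C, B->BC, C->AA, D->BD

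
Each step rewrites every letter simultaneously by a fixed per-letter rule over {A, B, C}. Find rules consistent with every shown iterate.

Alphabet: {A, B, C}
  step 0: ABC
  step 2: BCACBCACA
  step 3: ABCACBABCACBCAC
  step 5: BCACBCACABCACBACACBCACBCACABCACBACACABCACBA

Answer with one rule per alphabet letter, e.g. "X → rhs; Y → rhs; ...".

A->CAC, B->A, C->B

  step 2 ⇒ step 3: BCACBCACA ⇒ A·B·CAC·B·A·B·CAC·B·CAC
    A ↦ CAC
    B ↦ A
    C ↦ B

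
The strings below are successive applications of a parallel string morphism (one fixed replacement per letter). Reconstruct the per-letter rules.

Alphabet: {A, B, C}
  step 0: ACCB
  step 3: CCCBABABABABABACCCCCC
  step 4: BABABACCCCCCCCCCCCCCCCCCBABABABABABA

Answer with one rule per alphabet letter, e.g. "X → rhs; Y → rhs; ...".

  step 3 ⇒ step 4: CCCBABABABABABACCCCCC ⇒ BA·BA·BA·CC·C·CC·C·CC·C·CC·C·CC·C·CC·C·BA·BA·BA·BA·BA·BA
    A ↦ C
    B ↦ CC
    C ↦ BA

A->C, B->CC, C->BA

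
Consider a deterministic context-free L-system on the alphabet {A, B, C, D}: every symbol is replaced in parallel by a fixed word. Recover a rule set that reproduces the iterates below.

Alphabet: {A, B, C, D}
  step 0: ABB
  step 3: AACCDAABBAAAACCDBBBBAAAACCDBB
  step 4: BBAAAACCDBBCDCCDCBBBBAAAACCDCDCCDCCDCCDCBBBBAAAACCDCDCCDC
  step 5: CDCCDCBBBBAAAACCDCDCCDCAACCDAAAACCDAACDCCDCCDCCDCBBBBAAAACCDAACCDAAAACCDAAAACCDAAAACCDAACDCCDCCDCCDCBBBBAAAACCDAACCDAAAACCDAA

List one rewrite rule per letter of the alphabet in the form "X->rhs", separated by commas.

  step 4 ⇒ step 5: BBAAAACCDBBCDCCDCBBBBAAAACCDCDCCDCCDCCDCBBBBAAAACCDCDCCDC ⇒ CDC·CDC·B·B·B·B·AA·AA·CCD·CDC·CDC·AA·CCD·AA·AA·CCD·AA·CDC·CDC·CDC·CDC·B·B·B·B·AA·AA·CCD·AA·CCD·AA·AA·CCD·AA·AA·CCD·AA·AA·CCD·AA·CDC·CDC·CDC·CDC·B·B·B·B·AA·AA·CCD·AA·CCD·AA·AA·CCD·AA
    A ↦ B
    B ↦ CDC
    C ↦ AA
    D ↦ CCD

A->B, B->CDC, C->AA, D->CCD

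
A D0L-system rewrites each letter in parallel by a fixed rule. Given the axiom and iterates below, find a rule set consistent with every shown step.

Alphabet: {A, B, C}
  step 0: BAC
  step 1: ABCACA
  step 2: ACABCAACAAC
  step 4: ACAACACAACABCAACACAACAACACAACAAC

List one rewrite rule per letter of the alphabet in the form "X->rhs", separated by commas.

A->AC, B->ABC, C->A

  step 1 ⇒ step 2: ABCACA ⇒ AC·ABC·A·AC·A·AC
    A ↦ AC
    B ↦ ABC
    C ↦ A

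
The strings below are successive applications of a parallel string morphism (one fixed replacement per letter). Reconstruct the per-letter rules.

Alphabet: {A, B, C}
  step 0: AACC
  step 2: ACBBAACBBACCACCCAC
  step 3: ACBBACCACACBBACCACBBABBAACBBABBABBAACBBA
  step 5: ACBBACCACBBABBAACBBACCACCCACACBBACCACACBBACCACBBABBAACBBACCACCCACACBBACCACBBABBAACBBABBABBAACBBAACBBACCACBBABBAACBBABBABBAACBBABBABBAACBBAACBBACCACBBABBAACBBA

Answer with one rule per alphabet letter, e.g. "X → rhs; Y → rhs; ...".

  step 2 ⇒ step 3: ACBBAACBBACCACCCAC ⇒ AC·BBA·C·C·AC·AC·BBA·C·C·AC·BBA·BBA·AC·BBA·BBA·BBA·AC·BBA
    A ↦ AC
    B ↦ C
    C ↦ BBA

A->AC, B->C, C->BBA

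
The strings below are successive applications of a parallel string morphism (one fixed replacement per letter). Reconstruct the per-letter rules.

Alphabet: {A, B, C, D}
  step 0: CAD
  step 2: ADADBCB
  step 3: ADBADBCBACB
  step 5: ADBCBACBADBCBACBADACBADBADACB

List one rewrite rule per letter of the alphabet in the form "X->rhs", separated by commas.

  step 2 ⇒ step 3: ADADBCB ⇒ AD·B·AD·B·CB·A·CB
    A ↦ AD
    B ↦ CB
    C ↦ A
    D ↦ B

A->AD, B->CB, C->A, D->B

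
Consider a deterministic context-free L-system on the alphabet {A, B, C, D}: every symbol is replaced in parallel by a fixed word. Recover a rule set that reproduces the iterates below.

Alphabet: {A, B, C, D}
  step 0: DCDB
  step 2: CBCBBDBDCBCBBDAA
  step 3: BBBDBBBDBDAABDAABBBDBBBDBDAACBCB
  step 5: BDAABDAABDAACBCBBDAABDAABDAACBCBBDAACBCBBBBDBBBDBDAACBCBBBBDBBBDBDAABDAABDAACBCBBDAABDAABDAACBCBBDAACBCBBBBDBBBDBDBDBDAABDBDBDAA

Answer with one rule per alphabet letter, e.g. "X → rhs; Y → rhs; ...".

  step 2 ⇒ step 3: CBCBBDBDCBCBBDAA ⇒ BB·BD·BB·BD·BD·AA·BD·AA·BB·BD·BB·BD·BD·AA·CB·CB
    A ↦ CB
    B ↦ BD
    C ↦ BB
    D ↦ AA

A->CB, B->BD, C->BB, D->AA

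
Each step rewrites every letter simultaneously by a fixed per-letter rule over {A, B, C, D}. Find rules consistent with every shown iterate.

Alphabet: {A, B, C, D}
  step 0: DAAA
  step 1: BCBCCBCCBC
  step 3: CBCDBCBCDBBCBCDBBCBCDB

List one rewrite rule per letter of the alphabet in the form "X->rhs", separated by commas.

A->CBC, B->AC, C->D, D->B

  step 0 ⇒ step 1: DAAA ⇒ B·CBC·CBC·CBC
    A ↦ CBC
    D ↦ B
    B ↦ AC  (constrained at step 1)
    C ↦ D  (constrained at step 1)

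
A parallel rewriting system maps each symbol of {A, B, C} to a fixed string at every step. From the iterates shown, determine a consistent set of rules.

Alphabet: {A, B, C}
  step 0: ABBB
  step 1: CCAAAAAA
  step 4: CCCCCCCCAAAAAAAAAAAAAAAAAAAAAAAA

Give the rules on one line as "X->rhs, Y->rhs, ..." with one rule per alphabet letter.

  step 0 ⇒ step 1: ABBB ⇒ CC·AA·AA·AA
    A ↦ CC
    B ↦ AA
    C ↦ B  (constrained at step 1)

A->CC, B->AA, C->B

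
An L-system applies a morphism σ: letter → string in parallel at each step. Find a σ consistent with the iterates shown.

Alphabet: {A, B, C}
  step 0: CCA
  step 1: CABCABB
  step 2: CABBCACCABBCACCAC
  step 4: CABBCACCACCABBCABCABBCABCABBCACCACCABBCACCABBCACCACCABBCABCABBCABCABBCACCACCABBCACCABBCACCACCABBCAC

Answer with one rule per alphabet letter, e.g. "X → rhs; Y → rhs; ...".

A->B, B->CAC, C->CAB

  step 1 ⇒ step 2: CABCABB ⇒ CAB·B·CAC·CAB·B·CAC·CAC
    A ↦ B
    B ↦ CAC
    C ↦ CAB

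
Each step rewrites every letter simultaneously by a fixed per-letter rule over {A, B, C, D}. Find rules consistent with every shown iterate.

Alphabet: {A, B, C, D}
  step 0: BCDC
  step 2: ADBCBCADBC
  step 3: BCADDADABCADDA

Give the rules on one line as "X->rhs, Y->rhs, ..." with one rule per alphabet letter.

  step 2 ⇒ step 3: ADBCBCADBC ⇒ BC·AD·D·A·D·A·BC·AD·D·A
    A ↦ BC
    B ↦ D
    C ↦ A
    D ↦ AD

A->BC, B->D, C->A, D->AD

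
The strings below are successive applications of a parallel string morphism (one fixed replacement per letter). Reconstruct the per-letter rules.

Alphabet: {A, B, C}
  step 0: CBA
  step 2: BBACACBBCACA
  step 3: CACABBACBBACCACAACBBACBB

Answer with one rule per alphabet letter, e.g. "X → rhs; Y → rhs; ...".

A->BB, B->CA, C->AC

  step 2 ⇒ step 3: BBACACBBCACA ⇒ CA·CA·BB·AC·BB·AC·CA·CA·AC·BB·AC·BB
    A ↦ BB
    B ↦ CA
    C ↦ AC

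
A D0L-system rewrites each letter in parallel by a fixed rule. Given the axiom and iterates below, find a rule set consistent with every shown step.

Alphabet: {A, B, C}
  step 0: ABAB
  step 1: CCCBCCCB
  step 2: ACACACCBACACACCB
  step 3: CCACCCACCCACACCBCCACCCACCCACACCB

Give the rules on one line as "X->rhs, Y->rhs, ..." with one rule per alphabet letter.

A->CC, B->CB, C->AC

  step 2 ⇒ step 3: ACACACCBACACACCB ⇒ CC·AC·CC·AC·CC·AC·AC·CB·CC·AC·CC·AC·CC·AC·AC·CB
    A ↦ CC
    B ↦ CB
    C ↦ AC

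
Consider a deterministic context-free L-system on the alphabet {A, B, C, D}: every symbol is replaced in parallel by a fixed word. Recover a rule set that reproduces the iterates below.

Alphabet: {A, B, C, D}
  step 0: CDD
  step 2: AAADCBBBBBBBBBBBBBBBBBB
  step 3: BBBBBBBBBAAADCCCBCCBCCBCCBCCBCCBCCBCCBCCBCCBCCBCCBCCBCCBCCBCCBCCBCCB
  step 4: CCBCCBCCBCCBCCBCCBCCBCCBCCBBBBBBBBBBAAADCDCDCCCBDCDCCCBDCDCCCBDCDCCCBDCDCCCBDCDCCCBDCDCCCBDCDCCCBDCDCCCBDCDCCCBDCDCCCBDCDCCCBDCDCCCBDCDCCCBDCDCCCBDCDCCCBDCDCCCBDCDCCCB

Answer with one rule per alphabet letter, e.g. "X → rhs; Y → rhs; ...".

  step 3 ⇒ step 4: BBBBBBBBBAAADCCCBCCBCCBCCBCCBCCBCCBCCBCCBCCBCCBCCBCCBCCBCCBCCBCCBCCB ⇒ CCB·CCB·CCB·CCB·CCB·CCB·CCB·CCB·CCB·BBB·BBB·BBB·AAA·DC·DC·DC·CCB·DC·DC·CCB·DC·DC·CCB·DC·DC·CCB·DC·DC·CCB·DC·DC·CCB·DC·DC·CCB·DC·DC·CCB·DC·DC·CCB·DC·DC·CCB·DC·DC·CCB·DC·DC·CCB·DC·DC·CCB·DC·DC·CCB·DC·DC·CCB·DC·DC·CCB·DC·DC·CCB·DC·DC·CCB
    A ↦ BBB
    B ↦ CCB
    C ↦ DC
    D ↦ AAA

A->BBB, B->CCB, C->DC, D->AAA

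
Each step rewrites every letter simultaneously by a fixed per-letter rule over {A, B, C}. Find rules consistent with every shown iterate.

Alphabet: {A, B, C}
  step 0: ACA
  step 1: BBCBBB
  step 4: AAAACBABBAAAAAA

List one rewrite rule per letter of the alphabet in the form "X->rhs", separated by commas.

  step 0 ⇒ step 1: ACA ⇒ BB·CB·BB
    A ↦ BB
    C ↦ CB
    B ↦ A  (constrained at step 1)

A->BB, B->A, C->CB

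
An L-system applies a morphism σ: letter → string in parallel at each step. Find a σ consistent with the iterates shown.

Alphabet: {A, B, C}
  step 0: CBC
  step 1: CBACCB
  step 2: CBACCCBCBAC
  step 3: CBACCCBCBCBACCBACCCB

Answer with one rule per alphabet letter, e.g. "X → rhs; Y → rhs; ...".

A->C, B->AC, C->CB

  step 2 ⇒ step 3: CBACCCBCBAC ⇒ CB·AC·C·CB·CB·CB·AC·CB·AC·C·CB
    A ↦ C
    B ↦ AC
    C ↦ CB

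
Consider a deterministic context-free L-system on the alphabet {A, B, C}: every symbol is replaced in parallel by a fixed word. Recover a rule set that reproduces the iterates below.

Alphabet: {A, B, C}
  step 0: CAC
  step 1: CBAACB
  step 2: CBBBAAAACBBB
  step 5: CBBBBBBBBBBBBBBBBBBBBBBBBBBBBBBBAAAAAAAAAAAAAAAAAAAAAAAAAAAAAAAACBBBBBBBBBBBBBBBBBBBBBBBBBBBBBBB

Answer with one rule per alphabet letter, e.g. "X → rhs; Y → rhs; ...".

A->AA, B->BB, C->CB

  step 1 ⇒ step 2: CBAACB ⇒ CB·BB·AA·AA·CB·BB
    A ↦ AA
    B ↦ BB
    C ↦ CB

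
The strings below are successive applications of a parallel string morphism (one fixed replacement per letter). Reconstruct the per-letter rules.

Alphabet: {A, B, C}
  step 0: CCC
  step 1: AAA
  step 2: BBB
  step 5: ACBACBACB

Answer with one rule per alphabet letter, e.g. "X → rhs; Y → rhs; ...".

A->B, B->AC, C->A

  step 1 ⇒ step 2: AAA ⇒ B·B·B
    A ↦ B
    B ↦ AC  (constrained at step 2)
  step 0 ⇒ step 1: CCC ⇒ A·A·A
    C ↦ A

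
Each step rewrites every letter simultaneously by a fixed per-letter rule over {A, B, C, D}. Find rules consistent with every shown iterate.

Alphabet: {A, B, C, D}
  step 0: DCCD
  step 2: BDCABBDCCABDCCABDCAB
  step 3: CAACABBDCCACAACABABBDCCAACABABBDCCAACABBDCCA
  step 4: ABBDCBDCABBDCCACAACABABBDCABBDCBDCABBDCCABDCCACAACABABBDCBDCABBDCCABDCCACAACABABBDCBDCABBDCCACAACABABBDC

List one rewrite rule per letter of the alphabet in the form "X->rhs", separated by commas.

  step 3 ⇒ step 4: CAACABBDCCACAACABABBDCCAACABABBDCCAACABBDCCA ⇒ AB·BDC·BDC·AB·BDC·CA·CA·AC·AB·AB·BDC·AB·BDC·BDC·AB·BDC·CA·BDC·CA·CA·AC·AB·AB·BDC·BDC·AB·BDC·CA·BDC·CA·CA·AC·AB·AB·BDC·BDC·AB·BDC·CA·CA·AC·AB·AB·BDC
    A ↦ BDC
    B ↦ CA
    C ↦ AB
    D ↦ AC

A->BDC, B->CA, C->AB, D->AC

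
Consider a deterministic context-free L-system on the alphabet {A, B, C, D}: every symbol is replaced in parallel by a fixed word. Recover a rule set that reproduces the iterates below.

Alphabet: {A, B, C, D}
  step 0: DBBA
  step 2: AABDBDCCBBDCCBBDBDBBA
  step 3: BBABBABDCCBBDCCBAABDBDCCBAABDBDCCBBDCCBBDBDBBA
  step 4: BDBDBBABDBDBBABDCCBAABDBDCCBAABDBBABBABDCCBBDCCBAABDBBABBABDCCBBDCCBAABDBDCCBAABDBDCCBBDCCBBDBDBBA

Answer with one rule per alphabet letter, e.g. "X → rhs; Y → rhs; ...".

  step 3 ⇒ step 4: BBABBABDCCBBDCCBAABDBDCCBAABDBDCCBBDCCBBDBDBBA ⇒ BD·BD·BBA·BD·BD·BBA·BD·CCB·A·A·BD·BD·CCB·A·A·BD·BBA·BBA·BD·CCB·BD·CCB·A·A·BD·BBA·BBA·BD·CCB·BD·CCB·A·A·BD·BD·CCB·A·A·BD·BD·CCB·BD·CCB·BD·BD·BBA
    A ↦ BBA
    B ↦ BD
    C ↦ A
    D ↦ CCB

A->BBA, B->BD, C->A, D->CCB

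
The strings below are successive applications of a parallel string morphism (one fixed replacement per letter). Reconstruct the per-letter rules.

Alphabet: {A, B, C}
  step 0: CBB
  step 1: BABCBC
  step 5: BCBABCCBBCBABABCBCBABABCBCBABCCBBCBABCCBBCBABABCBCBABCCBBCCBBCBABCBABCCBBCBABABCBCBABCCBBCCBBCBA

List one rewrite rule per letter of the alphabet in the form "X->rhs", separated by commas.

  step 0 ⇒ step 1: CBB ⇒ BA·BC·BC
    B ↦ BC
    C ↦ BA
    A ↦ CB  (constrained at step 1)

A->CB, B->BC, C->BA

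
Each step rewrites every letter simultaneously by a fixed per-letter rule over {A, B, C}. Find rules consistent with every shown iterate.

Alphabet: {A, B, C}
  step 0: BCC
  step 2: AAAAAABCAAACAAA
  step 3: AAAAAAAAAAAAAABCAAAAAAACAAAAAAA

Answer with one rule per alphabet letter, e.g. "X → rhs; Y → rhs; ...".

A->AA, B->AAB, C->CA

  step 2 ⇒ step 3: AAAAAABCAAACAAA ⇒ AA·AA·AA·AA·AA·AA·AAB·CA·AA·AA·AA·CA·AA·AA·AA
    A ↦ AA
    B ↦ AAB
    C ↦ CA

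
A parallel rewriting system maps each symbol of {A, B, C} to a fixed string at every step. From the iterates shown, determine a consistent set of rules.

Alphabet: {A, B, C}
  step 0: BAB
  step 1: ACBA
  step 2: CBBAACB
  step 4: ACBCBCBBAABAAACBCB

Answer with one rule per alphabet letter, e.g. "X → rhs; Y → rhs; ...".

  step 1 ⇒ step 2: ACBA ⇒ CB·BA·A·CB
    A ↦ CB
    B ↦ A
    C ↦ BA

A->CB, B->A, C->BA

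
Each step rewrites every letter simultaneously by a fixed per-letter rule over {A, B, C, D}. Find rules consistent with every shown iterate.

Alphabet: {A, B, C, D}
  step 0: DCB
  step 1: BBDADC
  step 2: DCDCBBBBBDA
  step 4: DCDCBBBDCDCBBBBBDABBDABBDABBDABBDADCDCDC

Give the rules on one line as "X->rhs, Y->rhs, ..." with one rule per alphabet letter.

A->B, B->DC, C->DA, D->BB

  step 1 ⇒ step 2: BBDADC ⇒ DC·DC·BB·B·BB·DA
    A ↦ B
    B ↦ DC
    C ↦ DA
    D ↦ BB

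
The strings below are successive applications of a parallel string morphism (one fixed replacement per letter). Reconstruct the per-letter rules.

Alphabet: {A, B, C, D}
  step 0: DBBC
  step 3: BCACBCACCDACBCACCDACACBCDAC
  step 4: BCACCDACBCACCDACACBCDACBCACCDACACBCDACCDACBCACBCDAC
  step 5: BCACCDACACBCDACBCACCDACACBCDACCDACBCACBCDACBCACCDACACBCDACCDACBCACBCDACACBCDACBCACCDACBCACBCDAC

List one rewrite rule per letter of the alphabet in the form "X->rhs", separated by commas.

A->CD, B->BC, C->AC, D->B

  step 4 ⇒ step 5: BCACCDACBCACCDACACBCDACBCACCDACACBCDACCDACBCACBCDAC ⇒ BC·AC·CD·AC·AC·B·CD·AC·BC·AC·CD·AC·AC·B·CD·AC·CD·AC·BC·AC·B·CD·AC·BC·AC·CD·AC·AC·B·CD·AC·CD·AC·BC·AC·B·CD·AC·AC·B·CD·AC·BC·AC·CD·AC·BC·AC·B·CD·AC
    A ↦ CD
    B ↦ BC
    C ↦ AC
    D ↦ B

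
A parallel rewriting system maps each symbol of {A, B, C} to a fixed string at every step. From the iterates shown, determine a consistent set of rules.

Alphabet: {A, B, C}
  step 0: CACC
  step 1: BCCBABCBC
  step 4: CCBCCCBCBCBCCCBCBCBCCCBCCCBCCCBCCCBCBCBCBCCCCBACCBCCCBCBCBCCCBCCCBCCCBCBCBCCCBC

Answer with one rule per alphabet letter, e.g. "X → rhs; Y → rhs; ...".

  step 0 ⇒ step 1: CACC ⇒ BC·CBA·BC·BC
    A ↦ CBA
    C ↦ BC
    B ↦ CC  (constrained at step 1)

A->CBA, B->CC, C->BC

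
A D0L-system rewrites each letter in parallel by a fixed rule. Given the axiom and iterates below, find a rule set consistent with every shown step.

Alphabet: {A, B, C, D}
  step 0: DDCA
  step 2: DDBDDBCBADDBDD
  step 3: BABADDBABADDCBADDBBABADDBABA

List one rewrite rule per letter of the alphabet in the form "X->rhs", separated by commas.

  step 2 ⇒ step 3: DDBDDBCBADDBDD ⇒ BA·BA·DD·BA·BA·DD·CBA·DD·B·BA·BA·DD·BA·BA
    A ↦ B
    B ↦ DD
    C ↦ CBA
    D ↦ BA

A->B, B->DD, C->CBA, D->BA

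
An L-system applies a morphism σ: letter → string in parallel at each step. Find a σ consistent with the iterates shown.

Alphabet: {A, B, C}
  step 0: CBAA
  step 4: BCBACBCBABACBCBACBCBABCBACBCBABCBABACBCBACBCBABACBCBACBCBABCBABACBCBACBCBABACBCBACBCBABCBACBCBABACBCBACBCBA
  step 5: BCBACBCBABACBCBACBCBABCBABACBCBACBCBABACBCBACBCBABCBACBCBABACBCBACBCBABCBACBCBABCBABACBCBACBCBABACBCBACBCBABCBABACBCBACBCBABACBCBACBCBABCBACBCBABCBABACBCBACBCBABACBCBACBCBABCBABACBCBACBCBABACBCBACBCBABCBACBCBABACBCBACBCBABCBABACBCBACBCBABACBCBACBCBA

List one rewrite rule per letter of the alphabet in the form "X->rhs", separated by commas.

A->BA, B->BC, C->BAC

  step 4 ⇒ step 5: BCBACBCBABACBCBACBCBABCBACBCBABCBABACBCBACBCBABACBCBACBCBABCBABACBCBACBCBABACBCBACBCBABCBACBCBABACBCBACBCBA ⇒ BC·BAC·BC·BA·BAC·BC·BAC·BC·BA·BC·BA·BAC·BC·BAC·BC·BA·BAC·BC·BAC·BC·BA·BC·BAC·BC·BA·BAC·BC·BAC·BC·BA·BC·BAC·BC·BA·BC·BA·BAC·BC·BAC·BC·BA·BAC·BC·BAC·BC·BA·BC·BA·BAC·BC·BAC·BC·BA·BAC·BC·BAC·BC·BA·BC·BAC·BC·BA·BC·BA·BAC·BC·BAC·BC·BA·BAC·BC·BAC·BC·BA·BC·BA·BAC·BC·BAC·BC·BA·BAC·BC·BAC·BC·BA·BC·BAC·BC·BA·BAC·BC·BAC·BC·BA·BC·BA·BAC·BC·BAC·BC·BA·BAC·BC·BAC·BC·BA
    A ↦ BA
    B ↦ BC
    C ↦ BAC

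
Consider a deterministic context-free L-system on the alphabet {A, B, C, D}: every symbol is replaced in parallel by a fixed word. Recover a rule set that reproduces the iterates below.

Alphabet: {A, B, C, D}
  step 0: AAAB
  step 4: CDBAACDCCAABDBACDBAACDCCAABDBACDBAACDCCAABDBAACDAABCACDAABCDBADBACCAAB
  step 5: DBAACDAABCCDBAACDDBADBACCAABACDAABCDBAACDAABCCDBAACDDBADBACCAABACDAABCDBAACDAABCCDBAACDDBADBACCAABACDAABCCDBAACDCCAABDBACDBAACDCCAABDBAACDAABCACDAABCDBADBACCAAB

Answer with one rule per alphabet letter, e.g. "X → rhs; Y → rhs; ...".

  step 4 ⇒ step 5: CDBAACDCCAABDBACDBAACDCCAABDBACDBAACDCCAABDBAACDAABCACDAABCDBADBACCAAB ⇒ DBA·ACD·AAB·C·C·DBA·ACD·DBA·DBA·C·C·AAB·ACD·AAB·C·DBA·ACD·AAB·C·C·DBA·ACD·DBA·DBA·C·C·AAB·ACD·AAB·C·DBA·ACD·AAB·C·C·DBA·ACD·DBA·DBA·C·C·AAB·ACD·AAB·C·C·DBA·ACD·C·C·AAB·DBA·C·DBA·ACD·C·C·AAB·DBA·ACD·AAB·C·ACD·AAB·C·DBA·DBA·C·C·AAB
    A ↦ C
    B ↦ AAB
    C ↦ DBA
    D ↦ ACD

A->C, B->AAB, C->DBA, D->ACD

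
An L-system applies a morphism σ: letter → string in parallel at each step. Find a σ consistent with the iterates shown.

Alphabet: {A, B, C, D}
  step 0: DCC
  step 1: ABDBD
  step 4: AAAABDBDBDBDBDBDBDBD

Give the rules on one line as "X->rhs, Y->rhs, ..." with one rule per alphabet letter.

  step 0 ⇒ step 1: DCC ⇒ A·BD·BD
    C ↦ BD
    D ↦ A
    A ↦ CC  (constrained at step 1)
    B ↦ A  (constrained at step 1)

A->CC, B->A, C->BD, D->A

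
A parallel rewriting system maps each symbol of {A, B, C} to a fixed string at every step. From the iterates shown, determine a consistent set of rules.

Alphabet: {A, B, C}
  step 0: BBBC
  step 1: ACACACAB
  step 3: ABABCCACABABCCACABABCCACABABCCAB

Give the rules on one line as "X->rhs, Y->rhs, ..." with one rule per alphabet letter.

  step 0 ⇒ step 1: BBBC ⇒ AC·AC·AC·AB
    B ↦ AC
    C ↦ AB
    A ↦ CC  (constrained at step 1)

A->CC, B->AC, C->AB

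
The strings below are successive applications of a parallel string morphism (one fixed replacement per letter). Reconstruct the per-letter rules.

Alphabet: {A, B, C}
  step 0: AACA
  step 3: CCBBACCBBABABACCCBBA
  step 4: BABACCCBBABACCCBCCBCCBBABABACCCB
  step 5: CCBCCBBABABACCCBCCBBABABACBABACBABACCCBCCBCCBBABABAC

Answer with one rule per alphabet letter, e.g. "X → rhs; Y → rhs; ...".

A->CB, B->C, C->BA

  step 4 ⇒ step 5: BABACCCBBABACCCBCCBCCBBABABACCCB ⇒ C·CB·C·CB·BA·BA·BA·C·C·CB·C·CB·BA·BA·BA·C·BA·BA·C·BA·BA·C·C·CB·C·CB·C·CB·BA·BA·BA·C
    A ↦ CB
    B ↦ C
    C ↦ BA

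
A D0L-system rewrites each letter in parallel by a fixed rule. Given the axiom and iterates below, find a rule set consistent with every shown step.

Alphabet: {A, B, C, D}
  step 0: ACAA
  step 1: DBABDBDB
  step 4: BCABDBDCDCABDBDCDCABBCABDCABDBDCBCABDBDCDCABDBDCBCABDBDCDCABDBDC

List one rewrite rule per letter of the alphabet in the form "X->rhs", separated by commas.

  step 0 ⇒ step 1: ACAA ⇒ DB·AB·DB·DB
    A ↦ DB
    C ↦ AB
    B ↦ DC  (constrained at step 1)
    D ↦ BC  (constrained at step 1)

A->DB, B->DC, C->AB, D->BC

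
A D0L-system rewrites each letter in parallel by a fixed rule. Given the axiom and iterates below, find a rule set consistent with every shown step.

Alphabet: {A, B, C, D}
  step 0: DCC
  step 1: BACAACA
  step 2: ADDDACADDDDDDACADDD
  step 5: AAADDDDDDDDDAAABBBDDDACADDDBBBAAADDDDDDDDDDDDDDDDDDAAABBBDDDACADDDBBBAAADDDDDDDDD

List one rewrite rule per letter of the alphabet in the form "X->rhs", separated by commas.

A->DDD, B->A, C->ACA, D->B

  step 1 ⇒ step 2: BACAACA ⇒ A·DDD·ACA·DDD·DDD·ACA·DDD
    A ↦ DDD
    B ↦ A
    C ↦ ACA
  step 0 ⇒ step 1: DCC ⇒ B·ACA·ACA
    D ↦ B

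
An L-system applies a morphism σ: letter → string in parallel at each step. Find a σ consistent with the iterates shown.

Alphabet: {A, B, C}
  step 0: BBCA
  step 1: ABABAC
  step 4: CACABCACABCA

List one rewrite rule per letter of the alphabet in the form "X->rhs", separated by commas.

A->C, B->AB, C->A

  step 0 ⇒ step 1: BBCA ⇒ AB·AB·A·C
    A ↦ C
    B ↦ AB
    C ↦ A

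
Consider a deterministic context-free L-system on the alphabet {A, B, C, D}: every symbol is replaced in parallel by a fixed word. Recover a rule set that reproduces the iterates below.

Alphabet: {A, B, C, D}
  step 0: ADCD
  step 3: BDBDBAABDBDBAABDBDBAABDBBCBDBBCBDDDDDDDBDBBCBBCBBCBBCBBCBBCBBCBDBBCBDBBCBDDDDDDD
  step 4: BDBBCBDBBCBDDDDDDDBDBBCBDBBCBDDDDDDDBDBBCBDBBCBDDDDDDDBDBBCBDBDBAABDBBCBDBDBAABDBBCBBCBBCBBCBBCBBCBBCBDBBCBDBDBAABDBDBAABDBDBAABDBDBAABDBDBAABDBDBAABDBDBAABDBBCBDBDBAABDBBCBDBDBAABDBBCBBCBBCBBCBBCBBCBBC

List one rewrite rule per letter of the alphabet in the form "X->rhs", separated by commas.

A->DDD, B->BD, C->BAA, D->BBC

  step 3 ⇒ step 4: BDBDBAABDBDBAABDBDBAABDBBCBDBBCBDDDDDDDBDBBCBBCBBCBBCBBCBBCBBCBDBBCBDBBCBDDDDDDD ⇒ BD·BBC·BD·BBC·BD·DDD·DDD·BD·BBC·BD·BBC·BD·DDD·DDD·BD·BBC·BD·BBC·BD·DDD·DDD·BD·BBC·BD·BD·BAA·BD·BBC·BD·BD·BAA·BD·BBC·BBC·BBC·BBC·BBC·BBC·BBC·BD·BBC·BD·BD·BAA·BD·BD·BAA·BD·BD·BAA·BD·BD·BAA·BD·BD·BAA·BD·BD·BAA·BD·BD·BAA·BD·BBC·BD·BD·BAA·BD·BBC·BD·BD·BAA·BD·BBC·BBC·BBC·BBC·BBC·BBC·BBC
    A ↦ DDD
    B ↦ BD
    C ↦ BAA
    D ↦ BBC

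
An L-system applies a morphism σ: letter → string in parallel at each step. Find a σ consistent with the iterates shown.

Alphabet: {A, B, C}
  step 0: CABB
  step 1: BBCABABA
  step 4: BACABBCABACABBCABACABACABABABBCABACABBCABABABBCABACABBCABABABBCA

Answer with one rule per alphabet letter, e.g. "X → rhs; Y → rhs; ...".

A->CA, B->BA, C->BB

  step 0 ⇒ step 1: CABB ⇒ BB·CA·BA·BA
    A ↦ CA
    B ↦ BA
    C ↦ BB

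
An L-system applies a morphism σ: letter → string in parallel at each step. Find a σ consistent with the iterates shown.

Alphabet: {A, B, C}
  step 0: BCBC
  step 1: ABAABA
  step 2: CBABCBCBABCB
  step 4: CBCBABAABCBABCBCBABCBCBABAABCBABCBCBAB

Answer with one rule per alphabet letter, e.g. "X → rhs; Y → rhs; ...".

A->CB, B->AB, C->A

  step 1 ⇒ step 2: ABAABA ⇒ CB·AB·CB·CB·AB·CB
    A ↦ CB
    B ↦ AB
  step 0 ⇒ step 1: BCBC ⇒ AB·A·AB·A
    C ↦ A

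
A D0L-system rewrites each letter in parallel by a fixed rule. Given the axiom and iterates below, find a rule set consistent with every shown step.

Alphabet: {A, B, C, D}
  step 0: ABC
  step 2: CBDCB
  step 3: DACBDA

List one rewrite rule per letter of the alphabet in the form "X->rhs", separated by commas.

A->D, B->A, C->D, D->CB

  step 2 ⇒ step 3: CBDCB ⇒ D·A·CB·D·A
    B ↦ A
    C ↦ D
    D ↦ CB
    A ↦ D  (constrained at step 0)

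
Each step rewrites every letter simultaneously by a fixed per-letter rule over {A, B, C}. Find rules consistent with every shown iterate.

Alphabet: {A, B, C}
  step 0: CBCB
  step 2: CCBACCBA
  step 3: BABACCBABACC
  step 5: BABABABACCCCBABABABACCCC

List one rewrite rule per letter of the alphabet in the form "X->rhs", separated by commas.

  step 2 ⇒ step 3: CCBACCBA ⇒ BA·BA·C·C·BA·BA·C·C
    A ↦ C
    B ↦ C
    C ↦ BA

A->C, B->C, C->BA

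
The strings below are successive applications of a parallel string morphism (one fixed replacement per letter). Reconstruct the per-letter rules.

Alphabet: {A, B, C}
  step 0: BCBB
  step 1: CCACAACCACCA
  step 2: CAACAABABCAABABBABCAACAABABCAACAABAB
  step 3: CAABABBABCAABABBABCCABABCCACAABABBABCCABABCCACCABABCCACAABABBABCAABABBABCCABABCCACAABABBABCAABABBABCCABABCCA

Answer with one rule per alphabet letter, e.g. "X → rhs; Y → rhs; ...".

A->BAB, B->CCA, C->CAA

  step 2 ⇒ step 3: CAACAABABCAABABBABCAACAABABCAACAABAB ⇒ CAA·BAB·BAB·CAA·BAB·BAB·CCA·BAB·CCA·CAA·BAB·BAB·CCA·BAB·CCA·CCA·BAB·CCA·CAA·BAB·BAB·CAA·BAB·BAB·CCA·BAB·CCA·CAA·BAB·BAB·CAA·BAB·BAB·CCA·BAB·CCA
    A ↦ BAB
    B ↦ CCA
    C ↦ CAA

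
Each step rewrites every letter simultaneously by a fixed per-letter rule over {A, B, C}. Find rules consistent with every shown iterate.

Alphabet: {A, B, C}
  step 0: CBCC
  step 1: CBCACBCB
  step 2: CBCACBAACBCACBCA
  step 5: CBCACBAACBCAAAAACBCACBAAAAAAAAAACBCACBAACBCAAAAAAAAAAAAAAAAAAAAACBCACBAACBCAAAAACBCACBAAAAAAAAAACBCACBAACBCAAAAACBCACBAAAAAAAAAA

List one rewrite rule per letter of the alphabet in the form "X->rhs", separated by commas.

  step 1 ⇒ step 2: CBCACBCB ⇒ CB·CA·CB·AA·CB·CA·CB·CA
    A ↦ AA
    B ↦ CA
    C ↦ CB

A->AA, B->CA, C->CB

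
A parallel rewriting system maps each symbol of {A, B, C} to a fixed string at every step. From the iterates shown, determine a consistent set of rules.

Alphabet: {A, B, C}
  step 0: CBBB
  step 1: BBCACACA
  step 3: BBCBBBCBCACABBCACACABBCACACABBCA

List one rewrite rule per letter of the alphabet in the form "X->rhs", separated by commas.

  step 0 ⇒ step 1: CBBB ⇒ BB·CA·CA·CA
    B ↦ CA
    C ↦ BB
    A ↦ CB  (constrained at step 1)

A->CB, B->CA, C->BB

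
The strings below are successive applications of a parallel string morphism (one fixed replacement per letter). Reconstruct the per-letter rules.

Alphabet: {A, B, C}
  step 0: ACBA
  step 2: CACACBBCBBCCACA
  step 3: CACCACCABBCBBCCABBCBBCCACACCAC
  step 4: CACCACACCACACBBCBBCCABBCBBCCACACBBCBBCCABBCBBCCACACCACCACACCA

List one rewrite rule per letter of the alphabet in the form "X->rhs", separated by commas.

  step 3 ⇒ step 4: CACCACCABBCBBCCABBCBBCCACACCAC ⇒ CA·C·CA·CA·C·CA·CA·C·BBC·BBC·CA·BBC·BBC·CA·CA·C·BBC·BBC·CA·BBC·BBC·CA·CA·C·CA·C·CA·CA·C·CA
    A ↦ C
    B ↦ BBC
    C ↦ CA

A->C, B->BBC, C->CA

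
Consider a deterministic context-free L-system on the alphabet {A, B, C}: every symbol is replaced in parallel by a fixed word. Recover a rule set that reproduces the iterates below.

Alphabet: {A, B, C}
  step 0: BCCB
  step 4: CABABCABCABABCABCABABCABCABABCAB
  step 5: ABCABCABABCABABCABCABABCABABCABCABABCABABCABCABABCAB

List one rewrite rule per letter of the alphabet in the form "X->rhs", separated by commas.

  step 4 ⇒ step 5: CABABCABCABABCABCABABCABCABABCAB ⇒ AB·C·AB·C·AB·AB·C·AB·AB·C·AB·C·AB·AB·C·AB·AB·C·AB·C·AB·AB·C·AB·AB·C·AB·C·AB·AB·C·AB
    A ↦ C
    B ↦ AB
    C ↦ AB

A->C, B->AB, C->AB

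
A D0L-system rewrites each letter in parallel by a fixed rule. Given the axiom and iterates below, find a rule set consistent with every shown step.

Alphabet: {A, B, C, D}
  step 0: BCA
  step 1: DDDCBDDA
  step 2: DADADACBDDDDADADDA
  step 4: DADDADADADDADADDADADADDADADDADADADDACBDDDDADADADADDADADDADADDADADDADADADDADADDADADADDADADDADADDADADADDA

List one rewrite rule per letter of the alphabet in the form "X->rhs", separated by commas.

A->DDA, B->DDD, C->CB, D->DA

  step 1 ⇒ step 2: DDDCBDDA ⇒ DA·DA·DA·CB·DDD·DA·DA·DDA
    A ↦ DDA
    B ↦ DDD
    C ↦ CB
    D ↦ DA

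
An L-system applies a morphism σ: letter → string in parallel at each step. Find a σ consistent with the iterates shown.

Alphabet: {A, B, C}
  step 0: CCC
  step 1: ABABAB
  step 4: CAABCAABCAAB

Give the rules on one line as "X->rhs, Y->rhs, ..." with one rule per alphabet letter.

A->C, B->A, C->AB

  step 0 ⇒ step 1: CCC ⇒ AB·AB·AB
    C ↦ AB
    A ↦ C  (constrained at step 1)
    B ↦ A  (constrained at step 1)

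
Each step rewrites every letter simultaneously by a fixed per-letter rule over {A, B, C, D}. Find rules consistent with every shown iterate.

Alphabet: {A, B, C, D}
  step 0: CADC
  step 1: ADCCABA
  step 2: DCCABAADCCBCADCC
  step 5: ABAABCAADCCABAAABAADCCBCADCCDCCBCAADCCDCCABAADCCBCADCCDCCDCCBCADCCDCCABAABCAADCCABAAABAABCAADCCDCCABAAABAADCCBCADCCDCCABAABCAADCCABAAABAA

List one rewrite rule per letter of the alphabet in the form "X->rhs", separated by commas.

  step 1 ⇒ step 2: ADCCABA ⇒ DCC·AB·A·A·DCC·BCA·DCC
    A ↦ DCC
    B ↦ BCA
    C ↦ A
    D ↦ AB

A->DCC, B->BCA, C->A, D->AB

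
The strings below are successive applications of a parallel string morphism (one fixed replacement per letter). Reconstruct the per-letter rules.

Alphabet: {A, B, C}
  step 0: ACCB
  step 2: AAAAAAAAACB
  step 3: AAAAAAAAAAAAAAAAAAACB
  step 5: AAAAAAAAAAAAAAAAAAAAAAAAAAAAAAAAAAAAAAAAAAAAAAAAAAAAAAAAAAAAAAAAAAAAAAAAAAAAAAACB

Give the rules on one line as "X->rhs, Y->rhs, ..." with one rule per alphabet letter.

  step 2 ⇒ step 3: AAAAAAAAACB ⇒ AA·AA·AA·AA·AA·AA·AA·AA·AA·A·CB
    A ↦ AA
    B ↦ CB
    C ↦ A

A->AA, B->CB, C->A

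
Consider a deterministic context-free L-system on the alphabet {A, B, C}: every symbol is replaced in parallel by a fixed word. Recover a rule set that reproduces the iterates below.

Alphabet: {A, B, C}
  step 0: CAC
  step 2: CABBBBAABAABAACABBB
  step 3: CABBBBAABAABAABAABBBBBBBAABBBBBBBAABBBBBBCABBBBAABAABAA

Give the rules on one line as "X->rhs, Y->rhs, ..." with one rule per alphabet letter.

A->BBB, B->BAA, C->CA

  step 2 ⇒ step 3: CABBBBAABAABAACABBB ⇒ CA·BBB·BAA·BAA·BAA·BAA·BBB·BBB·BAA·BBB·BBB·BAA·BBB·BBB·CA·BBB·BAA·BAA·BAA
    A ↦ BBB
    B ↦ BAA
    C ↦ CA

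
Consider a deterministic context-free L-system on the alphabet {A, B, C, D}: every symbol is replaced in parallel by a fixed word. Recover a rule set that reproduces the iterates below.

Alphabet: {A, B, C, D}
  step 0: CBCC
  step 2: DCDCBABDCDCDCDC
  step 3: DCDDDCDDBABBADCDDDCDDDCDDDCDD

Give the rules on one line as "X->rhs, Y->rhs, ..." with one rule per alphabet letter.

A->B, B->BA, C->DD, D->DC

  step 2 ⇒ step 3: DCDCBABDCDCDCDC ⇒ DC·DD·DC·DD·BA·B·BA·DC·DD·DC·DD·DC·DD·DC·DD
    A ↦ B
    B ↦ BA
    C ↦ DD
    D ↦ DC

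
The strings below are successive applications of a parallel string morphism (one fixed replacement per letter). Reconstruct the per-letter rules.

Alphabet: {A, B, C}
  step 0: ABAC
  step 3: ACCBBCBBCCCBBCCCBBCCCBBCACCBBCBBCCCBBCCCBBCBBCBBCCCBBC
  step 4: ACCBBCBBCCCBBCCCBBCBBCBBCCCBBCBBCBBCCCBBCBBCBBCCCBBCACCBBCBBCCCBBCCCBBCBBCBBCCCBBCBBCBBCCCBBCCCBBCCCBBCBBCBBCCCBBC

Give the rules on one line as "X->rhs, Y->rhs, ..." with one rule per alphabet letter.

A->ACC, B->C, C->BBC

  step 3 ⇒ step 4: ACCBBCBBCCCBBCCCBBCCCBBCACCBBCBBCCCBBCCCBBCBBCBBCCCBBC ⇒ ACC·BBC·BBC·C·C·BBC·C·C·BBC·BBC·BBC·C·C·BBC·BBC·BBC·C·C·BBC·BBC·BBC·C·C·BBC·ACC·BBC·BBC·C·C·BBC·C·C·BBC·BBC·BBC·C·C·BBC·BBC·BBC·C·C·BBC·C·C·BBC·C·C·BBC·BBC·BBC·C·C·BBC
    A ↦ ACC
    B ↦ C
    C ↦ BBC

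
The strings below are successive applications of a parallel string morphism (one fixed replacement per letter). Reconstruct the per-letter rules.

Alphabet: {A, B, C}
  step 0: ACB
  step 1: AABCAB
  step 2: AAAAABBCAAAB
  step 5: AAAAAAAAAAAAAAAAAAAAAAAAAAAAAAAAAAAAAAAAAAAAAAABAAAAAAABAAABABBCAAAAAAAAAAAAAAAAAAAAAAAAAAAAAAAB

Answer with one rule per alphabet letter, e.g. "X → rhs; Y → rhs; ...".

A->AA, B->AB, C->BC

  step 1 ⇒ step 2: AABCAB ⇒ AA·AA·AB·BC·AA·AB
    A ↦ AA
    B ↦ AB
    C ↦ BC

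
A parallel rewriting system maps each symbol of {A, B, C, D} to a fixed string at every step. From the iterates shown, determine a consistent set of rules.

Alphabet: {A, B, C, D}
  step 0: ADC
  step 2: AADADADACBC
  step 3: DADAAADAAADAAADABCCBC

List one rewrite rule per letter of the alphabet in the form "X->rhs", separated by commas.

A->DA, B->C, C->BC, D->AA

  step 2 ⇒ step 3: AADADADACBC ⇒ DA·DA·AA·DA·AA·DA·AA·DA·BC·C·BC
    A ↦ DA
    B ↦ C
    C ↦ BC
    D ↦ AA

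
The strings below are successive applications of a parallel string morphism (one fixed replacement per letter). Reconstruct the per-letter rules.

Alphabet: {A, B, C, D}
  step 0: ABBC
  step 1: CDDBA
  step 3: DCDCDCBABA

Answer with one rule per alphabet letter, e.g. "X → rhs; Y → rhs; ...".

A->C, B->D, C->BA, D->BA

  step 0 ⇒ step 1: ABBC ⇒ C·D·D·BA
    A ↦ C
    B ↦ D
    C ↦ BA
    D ↦ BA  (constrained at step 1)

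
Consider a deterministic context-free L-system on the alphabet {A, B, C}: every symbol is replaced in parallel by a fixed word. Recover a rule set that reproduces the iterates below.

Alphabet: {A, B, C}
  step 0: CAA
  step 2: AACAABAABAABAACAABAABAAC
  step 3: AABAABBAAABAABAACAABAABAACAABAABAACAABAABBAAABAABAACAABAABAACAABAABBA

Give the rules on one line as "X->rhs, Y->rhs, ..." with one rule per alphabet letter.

A->AAB, B->AAC, C->BA

  step 2 ⇒ step 3: AACAABAABAABAACAABAABAAC ⇒ AAB·AAB·BA·AAB·AAB·AAC·AAB·AAB·AAC·AAB·AAB·AAC·AAB·AAB·BA·AAB·AAB·AAC·AAB·AAB·AAC·AAB·AAB·BA
    A ↦ AAB
    B ↦ AAC
    C ↦ BA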